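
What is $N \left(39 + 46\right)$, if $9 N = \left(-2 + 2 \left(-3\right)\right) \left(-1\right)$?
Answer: $\frac{680}{9} \approx 75.556$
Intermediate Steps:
$N = \frac{8}{9}$ ($N = \frac{\left(-2 + 2 \left(-3\right)\right) \left(-1\right)}{9} = \frac{\left(-2 - 6\right) \left(-1\right)}{9} = \frac{\left(-8\right) \left(-1\right)}{9} = \frac{1}{9} \cdot 8 = \frac{8}{9} \approx 0.88889$)
$N \left(39 + 46\right) = \frac{8 \left(39 + 46\right)}{9} = \frac{8}{9} \cdot 85 = \frac{680}{9}$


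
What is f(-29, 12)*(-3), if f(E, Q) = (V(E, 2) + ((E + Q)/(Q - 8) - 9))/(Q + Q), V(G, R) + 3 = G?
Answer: 181/32 ≈ 5.6563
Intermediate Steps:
V(G, R) = -3 + G
f(E, Q) = (-12 + E + (E + Q)/(-8 + Q))/(2*Q) (f(E, Q) = ((-3 + E) + ((E + Q)/(Q - 8) - 9))/(Q + Q) = ((-3 + E) + ((E + Q)/(-8 + Q) - 9))/((2*Q)) = ((-3 + E) + ((E + Q)/(-8 + Q) - 9))*(1/(2*Q)) = ((-3 + E) + (-9 + (E + Q)/(-8 + Q)))*(1/(2*Q)) = (-12 + E + (E + Q)/(-8 + Q))*(1/(2*Q)) = (-12 + E + (E + Q)/(-8 + Q))/(2*Q))
f(-29, 12)*(-3) = ((½)*(96 - 11*12 - 7*(-29) - 29*12)/(12*(-8 + 12)))*(-3) = ((½)*(1/12)*(96 - 132 + 203 - 348)/4)*(-3) = ((½)*(1/12)*(¼)*(-181))*(-3) = -181/96*(-3) = 181/32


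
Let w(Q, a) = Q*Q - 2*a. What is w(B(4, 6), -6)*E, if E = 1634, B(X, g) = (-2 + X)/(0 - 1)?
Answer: 26144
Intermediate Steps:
B(X, g) = 2 - X (B(X, g) = (-2 + X)/(-1) = (-2 + X)*(-1) = 2 - X)
w(Q, a) = Q**2 - 2*a
w(B(4, 6), -6)*E = ((2 - 1*4)**2 - 2*(-6))*1634 = ((2 - 4)**2 + 12)*1634 = ((-2)**2 + 12)*1634 = (4 + 12)*1634 = 16*1634 = 26144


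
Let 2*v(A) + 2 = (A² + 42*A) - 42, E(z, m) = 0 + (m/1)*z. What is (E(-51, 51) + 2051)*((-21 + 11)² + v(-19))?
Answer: 77275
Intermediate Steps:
E(z, m) = m*z (E(z, m) = 0 + (m*1)*z = 0 + m*z = m*z)
v(A) = -22 + A²/2 + 21*A (v(A) = -1 + ((A² + 42*A) - 42)/2 = -1 + (-42 + A² + 42*A)/2 = -1 + (-21 + A²/2 + 21*A) = -22 + A²/2 + 21*A)
(E(-51, 51) + 2051)*((-21 + 11)² + v(-19)) = (51*(-51) + 2051)*((-21 + 11)² + (-22 + (½)*(-19)² + 21*(-19))) = (-2601 + 2051)*((-10)² + (-22 + (½)*361 - 399)) = -550*(100 + (-22 + 361/2 - 399)) = -550*(100 - 481/2) = -550*(-281/2) = 77275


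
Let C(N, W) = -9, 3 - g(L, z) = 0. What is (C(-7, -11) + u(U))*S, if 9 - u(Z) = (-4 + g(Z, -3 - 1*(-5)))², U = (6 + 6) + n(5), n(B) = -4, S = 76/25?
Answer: -76/25 ≈ -3.0400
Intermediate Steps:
g(L, z) = 3 (g(L, z) = 3 - 1*0 = 3 + 0 = 3)
S = 76/25 (S = 76*(1/25) = 76/25 ≈ 3.0400)
U = 8 (U = (6 + 6) - 4 = 12 - 4 = 8)
u(Z) = 8 (u(Z) = 9 - (-4 + 3)² = 9 - 1*(-1)² = 9 - 1*1 = 9 - 1 = 8)
(C(-7, -11) + u(U))*S = (-9 + 8)*(76/25) = -1*76/25 = -76/25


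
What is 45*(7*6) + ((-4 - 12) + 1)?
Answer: 1875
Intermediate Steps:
45*(7*6) + ((-4 - 12) + 1) = 45*42 + (-16 + 1) = 1890 - 15 = 1875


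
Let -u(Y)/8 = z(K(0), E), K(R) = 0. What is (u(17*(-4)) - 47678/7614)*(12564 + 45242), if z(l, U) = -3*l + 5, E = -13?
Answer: -10180734914/3807 ≈ -2.6742e+6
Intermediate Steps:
z(l, U) = 5 - 3*l
u(Y) = -40 (u(Y) = -8*(5 - 3*0) = -8*(5 + 0) = -8*5 = -40)
(u(17*(-4)) - 47678/7614)*(12564 + 45242) = (-40 - 47678/7614)*(12564 + 45242) = (-40 - 47678*1/7614)*57806 = (-40 - 23839/3807)*57806 = -176119/3807*57806 = -10180734914/3807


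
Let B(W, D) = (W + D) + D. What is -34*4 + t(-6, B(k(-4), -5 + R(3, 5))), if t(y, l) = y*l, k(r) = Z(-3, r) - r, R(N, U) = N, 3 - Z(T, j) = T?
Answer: -172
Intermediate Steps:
Z(T, j) = 3 - T
k(r) = 6 - r (k(r) = (3 - 1*(-3)) - r = (3 + 3) - r = 6 - r)
B(W, D) = W + 2*D (B(W, D) = (D + W) + D = W + 2*D)
t(y, l) = l*y
-34*4 + t(-6, B(k(-4), -5 + R(3, 5))) = -34*4 + ((6 - 1*(-4)) + 2*(-5 + 3))*(-6) = -136 + ((6 + 4) + 2*(-2))*(-6) = -136 + (10 - 4)*(-6) = -136 + 6*(-6) = -136 - 36 = -172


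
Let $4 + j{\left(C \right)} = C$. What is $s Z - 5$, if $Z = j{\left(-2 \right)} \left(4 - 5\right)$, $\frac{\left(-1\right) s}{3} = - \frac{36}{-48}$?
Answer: $- \frac{37}{2} \approx -18.5$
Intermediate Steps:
$j{\left(C \right)} = -4 + C$
$s = - \frac{9}{4}$ ($s = - 3 \left(- \frac{36}{-48}\right) = - 3 \left(\left(-36\right) \left(- \frac{1}{48}\right)\right) = \left(-3\right) \frac{3}{4} = - \frac{9}{4} \approx -2.25$)
$Z = 6$ ($Z = \left(-4 - 2\right) \left(4 - 5\right) = \left(-6\right) \left(-1\right) = 6$)
$s Z - 5 = \left(- \frac{9}{4}\right) 6 - 5 = - \frac{27}{2} - 5 = - \frac{37}{2}$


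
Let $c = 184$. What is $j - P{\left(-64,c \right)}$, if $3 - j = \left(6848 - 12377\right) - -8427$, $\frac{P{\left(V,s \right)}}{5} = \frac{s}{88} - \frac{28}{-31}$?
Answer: $- \frac{992300}{341} \approx -2910.0$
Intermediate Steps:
$P{\left(V,s \right)} = \frac{140}{31} + \frac{5 s}{88}$ ($P{\left(V,s \right)} = 5 \left(\frac{s}{88} - \frac{28}{-31}\right) = 5 \left(s \frac{1}{88} - - \frac{28}{31}\right) = 5 \left(\frac{s}{88} + \frac{28}{31}\right) = 5 \left(\frac{28}{31} + \frac{s}{88}\right) = \frac{140}{31} + \frac{5 s}{88}$)
$j = -2895$ ($j = 3 - \left(\left(6848 - 12377\right) - -8427\right) = 3 - \left(-5529 + 8427\right) = 3 - 2898 = -2895$)
$j - P{\left(-64,c \right)} = -2895 - \left(\frac{140}{31} + \frac{5}{88} \cdot 184\right) = -2895 - \left(\frac{140}{31} + \frac{115}{11}\right) = -2895 - \frac{5105}{341} = - \frac{992300}{341}$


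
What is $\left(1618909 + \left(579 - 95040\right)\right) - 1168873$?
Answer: $355575$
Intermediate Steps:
$\left(1618909 + \left(579 - 95040\right)\right) - 1168873 = \left(1618909 - 94461\right) - 1168873 = 1524448 - 1168873 = 355575$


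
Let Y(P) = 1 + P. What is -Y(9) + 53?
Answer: 43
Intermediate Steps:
-Y(9) + 53 = -(1 + 9) + 53 = -1*10 + 53 = -10 + 53 = 43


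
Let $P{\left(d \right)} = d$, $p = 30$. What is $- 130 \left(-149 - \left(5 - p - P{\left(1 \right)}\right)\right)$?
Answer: $15990$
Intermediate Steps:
$- 130 \left(-149 - \left(5 - p - P{\left(1 \right)}\right)\right) = - 130 \left(-149 + \left(\left(1 + 30\right) - 5\right)\right) = - 130 \left(-149 + \left(31 - 5\right)\right) = - 130 \left(-149 + 26\right) = \left(-130\right) \left(-123\right) = 15990$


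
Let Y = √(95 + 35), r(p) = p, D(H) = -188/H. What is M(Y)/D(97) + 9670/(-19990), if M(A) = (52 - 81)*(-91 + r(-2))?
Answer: -523138187/375812 ≈ -1392.0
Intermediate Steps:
Y = √130 ≈ 11.402
M(A) = 2697 (M(A) = (52 - 81)*(-91 - 2) = -29*(-93) = 2697)
M(Y)/D(97) + 9670/(-19990) = 2697/((-188/97)) + 9670/(-19990) = 2697/((-188*1/97)) + 9670*(-1/19990) = 2697/(-188/97) - 967/1999 = 2697*(-97/188) - 967/1999 = -261609/188 - 967/1999 = -523138187/375812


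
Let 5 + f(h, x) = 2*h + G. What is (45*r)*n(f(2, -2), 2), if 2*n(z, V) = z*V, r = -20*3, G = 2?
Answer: -2700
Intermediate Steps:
r = -60
f(h, x) = -3 + 2*h (f(h, x) = -5 + (2*h + 2) = -5 + (2 + 2*h) = -3 + 2*h)
n(z, V) = V*z/2 (n(z, V) = (z*V)/2 = (V*z)/2 = V*z/2)
(45*r)*n(f(2, -2), 2) = (45*(-60))*((½)*2*(-3 + 2*2)) = -1350*2*(-3 + 4) = -1350*2 = -2700*1 = -2700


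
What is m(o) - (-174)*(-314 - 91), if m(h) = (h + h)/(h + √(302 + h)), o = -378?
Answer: -1259263179/17870 + 189*I*√19/17870 ≈ -70468.0 + 0.046101*I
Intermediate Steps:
m(h) = 2*h/(h + √(302 + h)) (m(h) = (2*h)/(h + √(302 + h)) = 2*h/(h + √(302 + h)))
m(o) - (-174)*(-314 - 91) = 2*(-378)/(-378 + √(302 - 378)) - (-174)*(-314 - 91) = 2*(-378)/(-378 + √(-76)) - (-174)*(-405) = 2*(-378)/(-378 + 2*I*√19) - 1*70470 = -756/(-378 + 2*I*√19) - 70470 = -70470 - 756/(-378 + 2*I*√19)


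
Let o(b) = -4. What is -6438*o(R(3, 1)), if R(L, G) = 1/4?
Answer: 25752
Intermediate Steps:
R(L, G) = ¼ (R(L, G) = 1*(¼) = ¼)
-6438*o(R(3, 1)) = -6438*(-4) = 25752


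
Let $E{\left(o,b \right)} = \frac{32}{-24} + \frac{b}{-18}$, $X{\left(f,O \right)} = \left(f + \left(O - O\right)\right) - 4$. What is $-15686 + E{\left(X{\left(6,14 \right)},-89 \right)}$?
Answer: $- \frac{282283}{18} \approx -15682.0$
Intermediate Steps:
$X{\left(f,O \right)} = -4 + f$ ($X{\left(f,O \right)} = \left(f + 0\right) - 4 = f - 4 = -4 + f$)
$E{\left(o,b \right)} = - \frac{4}{3} - \frac{b}{18}$ ($E{\left(o,b \right)} = 32 \left(- \frac{1}{24}\right) + b \left(- \frac{1}{18}\right) = - \frac{4}{3} - \frac{b}{18}$)
$-15686 + E{\left(X{\left(6,14 \right)},-89 \right)} = -15686 - - \frac{65}{18} = -15686 + \left(- \frac{4}{3} + \frac{89}{18}\right) = -15686 + \frac{65}{18} = - \frac{282283}{18}$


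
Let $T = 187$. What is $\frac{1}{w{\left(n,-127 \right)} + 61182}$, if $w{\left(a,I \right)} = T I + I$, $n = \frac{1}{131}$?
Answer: $\frac{1}{37306} \approx 2.6805 \cdot 10^{-5}$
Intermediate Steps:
$n = \frac{1}{131} \approx 0.0076336$
$w{\left(a,I \right)} = 188 I$ ($w{\left(a,I \right)} = 187 I + I = 188 I$)
$\frac{1}{w{\left(n,-127 \right)} + 61182} = \frac{1}{188 \left(-127\right) + 61182} = \frac{1}{-23876 + 61182} = \frac{1}{37306}$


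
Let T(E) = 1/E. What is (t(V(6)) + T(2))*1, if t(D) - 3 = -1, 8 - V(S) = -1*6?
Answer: 5/2 ≈ 2.5000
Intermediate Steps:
V(S) = 14 (V(S) = 8 - (-1)*6 = 8 - 1*(-6) = 8 + 6 = 14)
t(D) = 2 (t(D) = 3 - 1 = 2)
T(E) = 1/E
(t(V(6)) + T(2))*1 = (2 + 1/2)*1 = (5/2)*1 = 5/2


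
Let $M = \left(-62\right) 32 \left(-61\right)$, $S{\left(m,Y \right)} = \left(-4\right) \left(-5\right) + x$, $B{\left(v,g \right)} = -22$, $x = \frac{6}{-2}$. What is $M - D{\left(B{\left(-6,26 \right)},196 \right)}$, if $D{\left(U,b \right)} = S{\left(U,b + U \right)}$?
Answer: $121007$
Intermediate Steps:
$x = -3$ ($x = 6 \left(- \frac{1}{2}\right) = -3$)
$S{\left(m,Y \right)} = 17$ ($S{\left(m,Y \right)} = \left(-4\right) \left(-5\right) - 3 = 20 - 3 = 17$)
$D{\left(U,b \right)} = 17$
$M = 121024$ ($M = \left(-1984\right) \left(-61\right) = 121024$)
$M - D{\left(B{\left(-6,26 \right)},196 \right)} = 121024 - 17 = 121007$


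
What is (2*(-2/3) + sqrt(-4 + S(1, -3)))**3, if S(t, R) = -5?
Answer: 908/27 - 11*I ≈ 33.63 - 11.0*I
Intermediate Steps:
(2*(-2/3) + sqrt(-4 + S(1, -3)))**3 = (2*(-2/3) + sqrt(-4 - 5))**3 = (2*(-2*1/3) + sqrt(-9))**3 = (2*(-2/3) + 3*I)**3 = (-4/3 + 3*I)**3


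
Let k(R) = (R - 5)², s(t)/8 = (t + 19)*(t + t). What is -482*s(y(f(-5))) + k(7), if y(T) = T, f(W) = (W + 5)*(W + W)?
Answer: 4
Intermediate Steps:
f(W) = 2*W*(5 + W) (f(W) = (5 + W)*(2*W) = 2*W*(5 + W))
s(t) = 16*t*(19 + t) (s(t) = 8*((t + 19)*(t + t)) = 8*((19 + t)*(2*t)) = 8*(2*t*(19 + t)) = 16*t*(19 + t))
k(R) = (-5 + R)²
-482*s(y(f(-5))) + k(7) = -7712*2*(-5)*(5 - 5)*(19 + 2*(-5)*(5 - 5)) + (-5 + 7)² = -7712*2*(-5)*0*(19 + 2*(-5)*0) + 2² = -7712*0*(19 + 0) + 4 = -7712*0*19 + 4 = -482*0 + 4 = 0 + 4 = 4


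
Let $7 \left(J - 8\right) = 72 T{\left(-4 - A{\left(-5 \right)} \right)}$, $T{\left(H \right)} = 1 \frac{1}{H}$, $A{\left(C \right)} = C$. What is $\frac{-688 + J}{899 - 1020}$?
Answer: $\frac{4688}{847} \approx 5.5348$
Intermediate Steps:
$T{\left(H \right)} = \frac{1}{H}$
$J = \frac{128}{7}$ ($J = 8 + \frac{72 \frac{1}{-4 - -5}}{7} = 8 + \frac{72 \frac{1}{-4 + 5}}{7} = 8 + \frac{72 \cdot 1^{-1}}{7} = 8 + \frac{72 \cdot 1}{7} = 8 + \frac{1}{7} \cdot 72 = 8 + \frac{72}{7} = \frac{128}{7} \approx 18.286$)
$\frac{-688 + J}{899 - 1020} = \frac{-688 + \frac{128}{7}}{899 - 1020} = - \frac{4688}{7 \left(-121\right)} = \left(- \frac{4688}{7}\right) \left(- \frac{1}{121}\right) = \frac{4688}{847}$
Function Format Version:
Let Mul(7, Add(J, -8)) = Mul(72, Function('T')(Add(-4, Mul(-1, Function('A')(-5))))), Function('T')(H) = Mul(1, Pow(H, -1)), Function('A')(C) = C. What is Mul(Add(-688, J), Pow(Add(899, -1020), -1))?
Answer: Rational(4688, 847) ≈ 5.5348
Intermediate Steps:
Function('T')(H) = Pow(H, -1)
J = Rational(128, 7) (J = Add(8, Mul(Rational(1, 7), Mul(72, Pow(Add(-4, Mul(-1, -5)), -1)))) = Add(8, Mul(Rational(1, 7), Mul(72, Pow(Add(-4, 5), -1)))) = Add(8, Mul(Rational(1, 7), Mul(72, Pow(1, -1)))) = Add(8, Mul(Rational(1, 7), Mul(72, 1))) = Add(8, Mul(Rational(1, 7), 72)) = Add(8, Rational(72, 7)) = Rational(128, 7) ≈ 18.286)
Mul(Add(-688, J), Pow(Add(899, -1020), -1)) = Mul(Add(-688, Rational(128, 7)), Pow(Add(899, -1020), -1)) = Mul(Rational(-4688, 7), Pow(-121, -1)) = Mul(Rational(-4688, 7), Rational(-1, 121)) = Rational(4688, 847)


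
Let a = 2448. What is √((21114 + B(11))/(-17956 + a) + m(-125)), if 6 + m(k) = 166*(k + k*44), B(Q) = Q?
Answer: 7*I*√1145749172729/7754 ≈ 966.31*I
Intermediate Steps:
m(k) = -6 + 7470*k (m(k) = -6 + 166*(k + k*44) = -6 + 166*(k + 44*k) = -6 + 166*(45*k) = -6 + 7470*k)
√((21114 + B(11))/(-17956 + a) + m(-125)) = √((21114 + 11)/(-17956 + 2448) + (-6 + 7470*(-125))) = √(21125/(-15508) + (-6 - 933750)) = √(21125*(-1/15508) - 933756) = √(-21125/15508 - 933756) = √(-14480709173/15508) = 7*I*√1145749172729/7754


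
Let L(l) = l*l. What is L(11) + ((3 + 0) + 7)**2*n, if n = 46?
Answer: 4721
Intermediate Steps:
L(l) = l**2
L(11) + ((3 + 0) + 7)**2*n = 11**2 + ((3 + 0) + 7)**2*46 = 121 + (3 + 7)**2*46 = 121 + 10**2*46 = 121 + 100*46 = 121 + 4600 = 4721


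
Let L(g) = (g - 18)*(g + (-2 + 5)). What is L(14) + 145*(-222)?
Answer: -32258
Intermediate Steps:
L(g) = (-18 + g)*(3 + g) (L(g) = (-18 + g)*(g + 3) = (-18 + g)*(3 + g))
L(14) + 145*(-222) = (-54 + 14² - 15*14) + 145*(-222) = (-54 + 196 - 210) - 32190 = -68 - 32190 = -32258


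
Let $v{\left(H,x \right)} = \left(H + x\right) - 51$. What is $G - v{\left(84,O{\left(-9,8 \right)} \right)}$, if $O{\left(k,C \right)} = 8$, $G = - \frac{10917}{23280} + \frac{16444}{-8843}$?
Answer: $- \frac{2973273997}{68621680} \approx -43.328$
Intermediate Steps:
$G = - \frac{159785117}{68621680}$ ($G = \left(-10917\right) \frac{1}{23280} + 16444 \left(- \frac{1}{8843}\right) = - \frac{3639}{7760} - \frac{16444}{8843} = - \frac{159785117}{68621680} \approx -2.3285$)
$v{\left(H,x \right)} = -51 + H + x$
$G - v{\left(84,O{\left(-9,8 \right)} \right)} = - \frac{159785117}{68621680} - \left(-51 + 84 + 8\right) = - \frac{159785117}{68621680} - 41 = - \frac{2973273997}{68621680}$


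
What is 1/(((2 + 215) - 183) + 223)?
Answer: 1/257 ≈ 0.0038911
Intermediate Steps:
1/(((2 + 215) - 183) + 223) = 1/((217 - 183) + 223) = 1/(34 + 223) = 1/257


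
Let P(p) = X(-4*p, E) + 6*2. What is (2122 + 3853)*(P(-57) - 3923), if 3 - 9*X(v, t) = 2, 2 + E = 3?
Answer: -210308050/9 ≈ -2.3368e+7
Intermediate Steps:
E = 1 (E = -2 + 3 = 1)
X(v, t) = 1/9 (X(v, t) = 1/3 - 1/9*2 = 1/3 - 2/9 = 1/9)
P(p) = 109/9 (P(p) = 1/9 + 6*2 = 1/9 + 12 = 109/9)
(2122 + 3853)*(P(-57) - 3923) = (2122 + 3853)*(109/9 - 3923) = 5975*(-35198/9) = -210308050/9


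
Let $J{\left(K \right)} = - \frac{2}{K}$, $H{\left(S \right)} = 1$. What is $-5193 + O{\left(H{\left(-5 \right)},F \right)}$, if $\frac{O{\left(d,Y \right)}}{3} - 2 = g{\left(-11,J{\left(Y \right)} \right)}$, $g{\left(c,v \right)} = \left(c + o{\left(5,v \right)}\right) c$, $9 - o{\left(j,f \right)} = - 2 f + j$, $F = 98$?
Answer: $- \frac{242778}{49} \approx -4954.7$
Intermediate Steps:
$o{\left(j,f \right)} = 9 - j + 2 f$ ($o{\left(j,f \right)} = 9 - \left(- 2 f + j\right) = 9 - \left(j - 2 f\right) = 9 + \left(- j + 2 f\right) = 9 - j + 2 f$)
$g{\left(c,v \right)} = c \left(4 + c + 2 v\right)$ ($g{\left(c,v \right)} = \left(c + \left(9 - 5 + 2 v\right)\right) c = \left(c + \left(4 + 2 v\right)\right) c = \left(4 + c + 2 v\right) c = c \left(4 + c + 2 v\right)$)
$O{\left(d,Y \right)} = 237 + \frac{132}{Y}$ ($O{\left(d,Y \right)} = 6 + 3 \left(- 11 \left(4 - 11 + 2 \left(- \frac{2}{Y}\right)\right)\right) = 6 + 3 \left(- 11 \left(4 - 11 - \frac{4}{Y}\right)\right) = 6 + 3 \left(- 11 \left(-7 - \frac{4}{Y}\right)\right) = 6 + 3 \left(77 + \frac{44}{Y}\right) = 6 + \left(231 + \frac{132}{Y}\right) = 237 + \frac{132}{Y}$)
$-5193 + O{\left(H{\left(-5 \right)},F \right)} = -5193 + \left(237 + \frac{132}{98}\right) = -5193 + \left(237 + 132 \cdot \frac{1}{98}\right) = -5193 + \left(237 + \frac{66}{49}\right) = -5193 + \frac{11679}{49} = - \frac{242778}{49}$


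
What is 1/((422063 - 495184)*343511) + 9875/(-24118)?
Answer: -8001256285653/19541701172518 ≈ -0.40945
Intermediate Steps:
1/((422063 - 495184)*343511) + 9875/(-24118) = (1/343511)/(-73121) + 9875*(-1/24118) = -1/73121*1/343511 - 9875/24118 = -1/25117867831 - 9875/24118 = -8001256285653/19541701172518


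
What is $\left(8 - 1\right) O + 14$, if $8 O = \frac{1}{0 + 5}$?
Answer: $\frac{567}{40} \approx 14.175$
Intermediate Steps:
$O = \frac{1}{40}$ ($O = \frac{1}{8 \left(0 + 5\right)} = \frac{1}{8 \cdot 5} = \frac{1}{8} \cdot \frac{1}{5} = \frac{1}{40} \approx 0.025$)
$\left(8 - 1\right) O + 14 = \left(8 - 1\right) \frac{1}{40} + 14 = 7 \cdot \frac{1}{40} + 14 = \frac{7}{40} + 14 = \frac{567}{40}$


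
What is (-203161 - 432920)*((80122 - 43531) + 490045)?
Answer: -334983153516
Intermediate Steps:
(-203161 - 432920)*((80122 - 43531) + 490045) = -636081*(36591 + 490045) = -636081*526636 = -334983153516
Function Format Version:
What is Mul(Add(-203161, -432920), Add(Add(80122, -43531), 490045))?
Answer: -334983153516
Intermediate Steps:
Mul(Add(-203161, -432920), Add(Add(80122, -43531), 490045)) = Mul(-636081, Add(36591, 490045)) = Mul(-636081, 526636) = -334983153516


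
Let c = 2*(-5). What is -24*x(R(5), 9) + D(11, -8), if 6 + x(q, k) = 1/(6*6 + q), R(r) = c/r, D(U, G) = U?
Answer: 2623/17 ≈ 154.29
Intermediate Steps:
c = -10
R(r) = -10/r
x(q, k) = -6 + 1/(36 + q) (x(q, k) = -6 + 1/(6*6 + q) = -6 + 1/(36 + q))
-24*x(R(5), 9) + D(11, -8) = -24*(-215 - (-60)/5)/(36 - 10/5) + 11 = -24*(-215 - (-60)/5)/(36 - 10*⅕) + 11 = -24*(-215 - 6*(-2))/(36 - 2) + 11 = -24*(-215 + 12)/34 + 11 = -12*(-203)/17 + 11 = -24*(-203/34) + 11 = 2436/17 + 11 = 2623/17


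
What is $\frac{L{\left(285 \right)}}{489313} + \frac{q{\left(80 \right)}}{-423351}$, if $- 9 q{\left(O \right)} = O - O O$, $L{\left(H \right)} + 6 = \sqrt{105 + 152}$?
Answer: $- \frac{3115319114}{1864360330767} + \frac{\sqrt{257}}{489313} \approx -0.0016382$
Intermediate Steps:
$L{\left(H \right)} = -6 + \sqrt{257}$ ($L{\left(H \right)} = -6 + \sqrt{105 + 152} = -6 + \sqrt{257}$)
$q{\left(O \right)} = - \frac{O}{9} + \frac{O^{2}}{9}$ ($q{\left(O \right)} = - \frac{O - O O}{9} = - \frac{O - O^{2}}{9} = - \frac{O}{9} + \frac{O^{2}}{9}$)
$\frac{L{\left(285 \right)}}{489313} + \frac{q{\left(80 \right)}}{-423351} = \frac{-6 + \sqrt{257}}{489313} + \frac{\frac{1}{9} \cdot 80 \left(-1 + 80\right)}{-423351} = \left(-6 + \sqrt{257}\right) \frac{1}{489313} + \frac{1}{9} \cdot 80 \cdot 79 \left(- \frac{1}{423351}\right) = \left(- \frac{6}{489313} + \frac{\sqrt{257}}{489313}\right) + \frac{6320}{9} \left(- \frac{1}{423351}\right) = \left(- \frac{6}{489313} + \frac{\sqrt{257}}{489313}\right) - \frac{6320}{3810159} = - \frac{3115319114}{1864360330767} + \frac{\sqrt{257}}{489313}$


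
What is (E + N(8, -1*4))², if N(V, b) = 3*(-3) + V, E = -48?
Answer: 2401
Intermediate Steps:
N(V, b) = -9 + V
(E + N(8, -1*4))² = (-48 + (-9 + 8))² = (-48 - 1)² = (-49)² = 2401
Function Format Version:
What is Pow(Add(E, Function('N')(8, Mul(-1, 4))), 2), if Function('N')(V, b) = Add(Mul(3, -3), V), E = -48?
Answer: 2401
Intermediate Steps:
Function('N')(V, b) = Add(-9, V)
Pow(Add(E, Function('N')(8, Mul(-1, 4))), 2) = Pow(Add(-48, Add(-9, 8)), 2) = Pow(Add(-48, -1), 2) = Pow(-49, 2) = 2401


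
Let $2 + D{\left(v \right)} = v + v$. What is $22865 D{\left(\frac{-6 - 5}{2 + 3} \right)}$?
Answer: $-146336$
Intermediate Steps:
$D{\left(v \right)} = -2 + 2 v$ ($D{\left(v \right)} = -2 + \left(v + v\right) = -2 + 2 v$)
$22865 D{\left(\frac{-6 - 5}{2 + 3} \right)} = 22865 \left(-2 + 2 \frac{-6 - 5}{2 + 3}\right) = 22865 \left(-2 + 2 \left(- \frac{11}{5}\right)\right) = 22865 \left(-2 - \frac{22}{5}\right) = 22865 \left(- \frac{32}{5}\right) = -146336$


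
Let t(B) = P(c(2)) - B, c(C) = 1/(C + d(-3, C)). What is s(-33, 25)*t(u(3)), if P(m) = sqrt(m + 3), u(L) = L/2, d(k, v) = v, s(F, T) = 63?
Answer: -189/2 + 63*sqrt(13)/2 ≈ 19.075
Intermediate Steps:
c(C) = 1/(2*C) (c(C) = 1/(C + C) = 1/(2*C))
u(L) = L/2 (u(L) = L*(1/2) = L/2)
P(m) = sqrt(3 + m)
t(B) = sqrt(13)/2 - B (t(B) = sqrt(3 + (1/2)/2) - B = sqrt(3 + (1/2)*(1/2)) - B = sqrt(3 + 1/4) - B = sqrt(13/4) - B = sqrt(13)/2 - B)
s(-33, 25)*t(u(3)) = 63*(sqrt(13)/2 - 3/2) = 63*(-3/2 + sqrt(13)/2) = -189/2 + 63*sqrt(13)/2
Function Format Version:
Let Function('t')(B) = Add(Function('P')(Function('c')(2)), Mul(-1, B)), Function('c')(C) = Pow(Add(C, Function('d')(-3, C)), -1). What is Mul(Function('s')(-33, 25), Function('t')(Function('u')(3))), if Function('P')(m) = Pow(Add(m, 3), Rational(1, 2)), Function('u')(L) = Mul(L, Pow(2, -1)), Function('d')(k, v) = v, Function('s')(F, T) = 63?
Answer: Add(Rational(-189, 2), Mul(Rational(63, 2), Pow(13, Rational(1, 2)))) ≈ 19.075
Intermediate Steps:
Function('c')(C) = Mul(Rational(1, 2), Pow(C, -1)) (Function('c')(C) = Pow(Add(C, C), -1) = Pow(Mul(2, C), -1) = Mul(Rational(1, 2), Pow(C, -1)))
Function('u')(L) = Mul(Rational(1, 2), L) (Function('u')(L) = Mul(L, Rational(1, 2)) = Mul(Rational(1, 2), L))
Function('P')(m) = Pow(Add(3, m), Rational(1, 2))
Function('t')(B) = Add(Mul(Rational(1, 2), Pow(13, Rational(1, 2))), Mul(-1, B)) (Function('t')(B) = Add(Pow(Add(3, Mul(Rational(1, 2), Pow(2, -1))), Rational(1, 2)), Mul(-1, B)) = Add(Pow(Add(3, Mul(Rational(1, 2), Rational(1, 2))), Rational(1, 2)), Mul(-1, B)) = Add(Pow(Add(3, Rational(1, 4)), Rational(1, 2)), Mul(-1, B)) = Add(Pow(Rational(13, 4), Rational(1, 2)), Mul(-1, B)) = Add(Mul(Rational(1, 2), Pow(13, Rational(1, 2))), Mul(-1, B)))
Mul(Function('s')(-33, 25), Function('t')(Function('u')(3))) = Mul(63, Add(Mul(Rational(1, 2), Pow(13, Rational(1, 2))), Mul(-1, Mul(Rational(1, 2), 3)))) = Mul(63, Add(Mul(Rational(1, 2), Pow(13, Rational(1, 2))), Mul(-1, Rational(3, 2)))) = Mul(63, Add(Mul(Rational(1, 2), Pow(13, Rational(1, 2))), Rational(-3, 2))) = Mul(63, Add(Rational(-3, 2), Mul(Rational(1, 2), Pow(13, Rational(1, 2))))) = Add(Rational(-189, 2), Mul(Rational(63, 2), Pow(13, Rational(1, 2))))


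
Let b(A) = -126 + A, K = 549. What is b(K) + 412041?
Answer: 412464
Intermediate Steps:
b(K) + 412041 = (-126 + 549) + 412041 = 423 + 412041 = 412464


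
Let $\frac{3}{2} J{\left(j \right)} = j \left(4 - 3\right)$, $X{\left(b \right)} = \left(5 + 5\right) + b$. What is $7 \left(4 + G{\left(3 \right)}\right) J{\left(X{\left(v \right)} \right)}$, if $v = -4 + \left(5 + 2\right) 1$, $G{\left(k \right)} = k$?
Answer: $\frac{1274}{3} \approx 424.67$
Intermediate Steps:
$v = 3$ ($v = -4 + 7 \cdot 1 = -4 + 7 = 3$)
$X{\left(b \right)} = 10 + b$
$J{\left(j \right)} = \frac{2 j}{3}$ ($J{\left(j \right)} = \frac{2 j \left(4 - 3\right)}{3} = \frac{2 j 1}{3} = \frac{2 j}{3}$)
$7 \left(4 + G{\left(3 \right)}\right) J{\left(X{\left(v \right)} \right)} = 7 \left(4 + 3\right) \frac{2 \left(10 + 3\right)}{3} = 7 \cdot 7 \cdot \frac{2}{3} \cdot 13 = 49 \cdot \frac{26}{3} = \frac{1274}{3}$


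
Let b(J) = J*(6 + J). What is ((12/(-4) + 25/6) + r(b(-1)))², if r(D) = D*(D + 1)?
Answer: 16129/36 ≈ 448.03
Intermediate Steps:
r(D) = D*(1 + D)
((12/(-4) + 25/6) + r(b(-1)))² = ((12/(-4) + 25/6) + (-(6 - 1))*(1 - (6 - 1)))² = ((12*(-¼) + 25*(⅙)) + (-1*5)*(1 - 1*5))² = ((-3 + 25/6) - 5*(1 - 5))² = (7/6 - 5*(-4))² = (7/6 + 20)² = (127/6)² = 16129/36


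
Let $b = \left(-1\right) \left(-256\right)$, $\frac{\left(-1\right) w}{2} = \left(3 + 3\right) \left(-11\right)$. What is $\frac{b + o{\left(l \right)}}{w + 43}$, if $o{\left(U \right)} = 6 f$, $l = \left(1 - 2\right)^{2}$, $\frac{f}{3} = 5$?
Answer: $\frac{346}{175} \approx 1.9771$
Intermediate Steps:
$f = 15$ ($f = 3 \cdot 5 = 15$)
$w = 132$ ($w = - 2 \left(3 + 3\right) \left(-11\right) = - 2 \cdot 6 \left(-11\right) = \left(-2\right) \left(-66\right) = 132$)
$l = 1$ ($l = \left(-1\right)^{2} = 1$)
$o{\left(U \right)} = 90$ ($o{\left(U \right)} = 6 \cdot 15 = 90$)
$b = 256$
$\frac{b + o{\left(l \right)}}{w + 43} = \frac{256 + 90}{132 + 43} = \frac{346}{175}$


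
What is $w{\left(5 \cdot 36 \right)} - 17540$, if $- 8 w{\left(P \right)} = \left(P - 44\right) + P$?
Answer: $- \frac{35159}{2} \approx -17580.0$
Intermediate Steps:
$w{\left(P \right)} = \frac{11}{2} - \frac{P}{4}$ ($w{\left(P \right)} = - \frac{\left(P - 44\right) + P}{8} = - \frac{\left(-44 + P\right) + P}{8} = - \frac{-44 + 2 P}{8} = \frac{11}{2} - \frac{P}{4}$)
$w{\left(5 \cdot 36 \right)} - 17540 = \left(\frac{11}{2} - \frac{5 \cdot 36}{4}\right) - 17540 = \left(\frac{11}{2} - 45\right) - 17540 = - \frac{79}{2} - 17540 = - \frac{35159}{2}$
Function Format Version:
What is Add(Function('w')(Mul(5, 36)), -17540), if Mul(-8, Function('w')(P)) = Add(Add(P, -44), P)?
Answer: Rational(-35159, 2) ≈ -17580.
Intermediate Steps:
Function('w')(P) = Add(Rational(11, 2), Mul(Rational(-1, 4), P)) (Function('w')(P) = Mul(Rational(-1, 8), Add(Add(P, -44), P)) = Mul(Rational(-1, 8), Add(Add(-44, P), P)) = Mul(Rational(-1, 8), Add(-44, Mul(2, P))) = Add(Rational(11, 2), Mul(Rational(-1, 4), P)))
Add(Function('w')(Mul(5, 36)), -17540) = Add(Add(Rational(11, 2), Mul(Rational(-1, 4), Mul(5, 36))), -17540) = Add(Add(Rational(11, 2), Mul(Rational(-1, 4), 180)), -17540) = Add(Add(Rational(11, 2), -45), -17540) = Add(Rational(-79, 2), -17540) = Rational(-35159, 2)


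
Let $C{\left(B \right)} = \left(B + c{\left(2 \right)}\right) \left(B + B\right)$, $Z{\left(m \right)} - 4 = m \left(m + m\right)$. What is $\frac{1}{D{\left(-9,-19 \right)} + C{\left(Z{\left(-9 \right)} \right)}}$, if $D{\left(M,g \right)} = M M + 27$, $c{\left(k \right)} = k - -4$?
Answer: $\frac{1}{57212} \approx 1.7479 \cdot 10^{-5}$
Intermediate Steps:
$c{\left(k \right)} = 4 + k$ ($c{\left(k \right)} = k + 4 = 4 + k$)
$Z{\left(m \right)} = 4 + 2 m^{2}$ ($Z{\left(m \right)} = 4 + m \left(m + m\right) = 4 + m 2 m = 4 + 2 m^{2}$)
$C{\left(B \right)} = 2 B \left(6 + B\right)$ ($C{\left(B \right)} = \left(B + \left(4 + 2\right)\right) \left(B + B\right) = \left(B + 6\right) 2 B = \left(6 + B\right) 2 B = 2 B \left(6 + B\right)$)
$D{\left(M,g \right)} = 27 + M^{2}$ ($D{\left(M,g \right)} = M^{2} + 27 = 27 + M^{2}$)
$\frac{1}{D{\left(-9,-19 \right)} + C{\left(Z{\left(-9 \right)} \right)}} = \frac{1}{\left(27 + \left(-9\right)^{2}\right) + 2 \left(4 + 2 \left(-9\right)^{2}\right) \left(6 + \left(4 + 2 \left(-9\right)^{2}\right)\right)} = \frac{1}{\left(27 + 81\right) + 2 \left(4 + 2 \cdot 81\right) \left(6 + \left(4 + 2 \cdot 81\right)\right)} = \frac{1}{108 + 2 \left(4 + 162\right) \left(6 + \left(4 + 162\right)\right)} = \frac{1}{108 + 2 \cdot 166 \left(6 + 166\right)} = \frac{1}{108 + 2 \cdot 166 \cdot 172} = \frac{1}{108 + 57104} = \frac{1}{57212}$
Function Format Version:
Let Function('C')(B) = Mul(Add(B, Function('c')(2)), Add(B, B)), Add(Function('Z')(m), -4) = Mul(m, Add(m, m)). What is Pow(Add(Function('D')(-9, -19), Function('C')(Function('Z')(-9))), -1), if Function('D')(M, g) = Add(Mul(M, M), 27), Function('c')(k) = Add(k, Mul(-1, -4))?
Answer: Rational(1, 57212) ≈ 1.7479e-5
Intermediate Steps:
Function('c')(k) = Add(4, k) (Function('c')(k) = Add(k, 4) = Add(4, k))
Function('Z')(m) = Add(4, Mul(2, Pow(m, 2))) (Function('Z')(m) = Add(4, Mul(m, Add(m, m))) = Add(4, Mul(m, Mul(2, m))) = Add(4, Mul(2, Pow(m, 2))))
Function('C')(B) = Mul(2, B, Add(6, B)) (Function('C')(B) = Mul(Add(B, Add(4, 2)), Add(B, B)) = Mul(Add(B, 6), Mul(2, B)) = Mul(Add(6, B), Mul(2, B)) = Mul(2, B, Add(6, B)))
Function('D')(M, g) = Add(27, Pow(M, 2)) (Function('D')(M, g) = Add(Pow(M, 2), 27) = Add(27, Pow(M, 2)))
Pow(Add(Function('D')(-9, -19), Function('C')(Function('Z')(-9))), -1) = Pow(Add(Add(27, Pow(-9, 2)), Mul(2, Add(4, Mul(2, Pow(-9, 2))), Add(6, Add(4, Mul(2, Pow(-9, 2)))))), -1) = Pow(Add(Add(27, 81), Mul(2, Add(4, Mul(2, 81)), Add(6, Add(4, Mul(2, 81))))), -1) = Pow(Add(108, Mul(2, Add(4, 162), Add(6, Add(4, 162)))), -1) = Pow(Add(108, Mul(2, 166, Add(6, 166))), -1) = Pow(Add(108, Mul(2, 166, 172)), -1) = Pow(Add(108, 57104), -1) = Pow(57212, -1) = Rational(1, 57212)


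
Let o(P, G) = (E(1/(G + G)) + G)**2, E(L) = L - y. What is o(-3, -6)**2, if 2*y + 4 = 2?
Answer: 13845841/20736 ≈ 667.72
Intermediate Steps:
y = -1 (y = -2 + (1/2)*2 = -2 + 1 = -1)
E(L) = 1 + L (E(L) = L - 1*(-1) = L + 1 = 1 + L)
o(P, G) = (1 + G + 1/(2*G))**2 (o(P, G) = ((1 + 1/(G + G)) + G)**2 = ((1 + 1/(2*G)) + G)**2 = (1 + G + 1/(2*G))**2)
o(-3, -6)**2 = ((1/4)*(1 + 2*(-6)*(1 - 6))**2/(-6)**2)**2 = ((1/4)*(1/36)*(1 + 2*(-6)*(-5))**2)**2 = ((1/4)*(1/36)*(1 + 60)**2)**2 = ((1/4)*(1/36)*61**2)**2 = ((1/4)*(1/36)*3721)**2 = (3721/144)**2 = 13845841/20736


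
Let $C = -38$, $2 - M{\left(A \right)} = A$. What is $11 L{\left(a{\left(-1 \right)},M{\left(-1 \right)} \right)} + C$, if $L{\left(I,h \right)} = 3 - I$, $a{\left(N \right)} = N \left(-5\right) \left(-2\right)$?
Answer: $105$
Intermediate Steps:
$M{\left(A \right)} = 2 - A$
$a{\left(N \right)} = 10 N$ ($a{\left(N \right)} = - 5 N \left(-2\right) = 10 N$)
$11 L{\left(a{\left(-1 \right)},M{\left(-1 \right)} \right)} + C = 11 \left(3 - 10 \left(-1\right)\right) - 38 = 11 \left(3 - -10\right) - 38 = 11 \left(3 + 10\right) - 38 = 11 \cdot 13 - 38 = 143 - 38 = 105$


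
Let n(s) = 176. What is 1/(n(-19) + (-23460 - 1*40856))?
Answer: -1/64140 ≈ -1.5591e-5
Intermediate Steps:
1/(n(-19) + (-23460 - 1*40856)) = 1/(176 + (-23460 - 1*40856)) = 1/(176 + (-23460 - 40856)) = 1/(176 - 64316) = 1/(-64140) = -1/64140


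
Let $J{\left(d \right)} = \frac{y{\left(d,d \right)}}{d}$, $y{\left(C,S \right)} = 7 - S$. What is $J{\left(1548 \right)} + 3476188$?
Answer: $\frac{5381137483}{1548} \approx 3.4762 \cdot 10^{6}$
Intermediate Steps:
$J{\left(d \right)} = \frac{7 - d}{d}$
$J{\left(1548 \right)} + 3476188 = \frac{7 - 1548}{1548} + 3476188 = \frac{1}{1548} \left(-1541\right) + 3476188 = - \frac{1541}{1548} + 3476188 = \frac{5381137483}{1548}$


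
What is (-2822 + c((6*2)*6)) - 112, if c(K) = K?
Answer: -2862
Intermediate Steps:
(-2822 + c((6*2)*6)) - 112 = (-2822 + (6*2)*6) - 112 = (-2822 + 12*6) - 112 = (-2822 + 72) - 112 = -2750 - 112 = -2862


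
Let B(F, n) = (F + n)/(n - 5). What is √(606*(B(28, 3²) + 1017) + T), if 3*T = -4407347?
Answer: I*√30499494/6 ≈ 920.44*I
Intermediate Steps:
T = -4407347/3 (T = (⅓)*(-4407347) = -4407347/3 ≈ -1.4691e+6)
B(F, n) = (F + n)/(-5 + n)
√(606*(B(28, 3²) + 1017) + T) = √(606*((28 + 3²)/(-5 + 3²) + 1017) - 4407347/3) = √(606*((28 + 9)/(-5 + 9) + 1017) - 4407347/3) = √(606*(37/4 + 1017) - 4407347/3) = √(606*(4105/4) - 4407347/3) = √(1243815/2 - 4407347/3) = √(-5083249/6) = I*√30499494/6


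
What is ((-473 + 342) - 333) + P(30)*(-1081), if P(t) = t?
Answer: -32894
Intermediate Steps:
((-473 + 342) - 333) + P(30)*(-1081) = ((-473 + 342) - 333) + 30*(-1081) = (-131 - 333) - 32430 = -464 - 32430 = -32894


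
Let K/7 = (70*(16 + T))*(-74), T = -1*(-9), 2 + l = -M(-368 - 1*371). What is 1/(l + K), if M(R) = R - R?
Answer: -1/906502 ≈ -1.1031e-6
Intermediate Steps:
M(R) = 0
l = -2 (l = -2 - 1*0 = -2 + 0 = -2)
T = 9
K = -906500 (K = 7*((70*(16 + 9))*(-74)) = 7*((70*25)*(-74)) = 7*(1750*(-74)) = 7*(-129500) = -906500)
1/(l + K) = 1/(-2 - 906500) = 1/(-906502) = -1/906502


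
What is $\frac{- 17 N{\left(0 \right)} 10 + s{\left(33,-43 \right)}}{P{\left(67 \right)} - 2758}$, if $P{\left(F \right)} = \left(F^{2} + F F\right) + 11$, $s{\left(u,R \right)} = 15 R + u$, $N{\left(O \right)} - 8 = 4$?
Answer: $- \frac{884}{2077} \approx -0.42561$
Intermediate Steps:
$N{\left(O \right)} = 12$ ($N{\left(O \right)} = 8 + 4 = 12$)
$s{\left(u,R \right)} = u + 15 R$
$P{\left(F \right)} = 11 + 2 F^{2}$ ($P{\left(F \right)} = \left(F^{2} + F^{2}\right) + 11 = 2 F^{2} + 11 = 11 + 2 F^{2}$)
$\frac{- 17 N{\left(0 \right)} 10 + s{\left(33,-43 \right)}}{P{\left(67 \right)} - 2758} = \frac{\left(-17\right) 12 \cdot 10 + \left(33 + 15 \left(-43\right)\right)}{\left(11 + 2 \cdot 67^{2}\right) - 2758} = \frac{\left(-204\right) 10 + \left(33 - 645\right)}{\left(11 + 2 \cdot 4489\right) - 2758} = \frac{-2040 - 612}{\left(11 + 8978\right) - 2758} = - \frac{2652}{8989 - 2758} = - \frac{2652}{6231} = \left(-2652\right) \frac{1}{6231} = - \frac{884}{2077}$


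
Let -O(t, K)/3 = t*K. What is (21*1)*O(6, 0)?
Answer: 0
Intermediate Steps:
O(t, K) = -3*K*t (O(t, K) = -3*t*K = -3*K*t)
(21*1)*O(6, 0) = (21*1)*(-3*0*6) = 21*0 = 0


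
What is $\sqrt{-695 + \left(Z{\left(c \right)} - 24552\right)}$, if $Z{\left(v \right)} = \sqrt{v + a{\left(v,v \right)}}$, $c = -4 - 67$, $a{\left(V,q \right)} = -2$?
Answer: $\sqrt{-25247 + i \sqrt{73}} \approx 0.027 + 158.89 i$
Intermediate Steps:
$c = -71$
$Z{\left(v \right)} = \sqrt{-2 + v}$ ($Z{\left(v \right)} = \sqrt{v - 2} = \sqrt{-2 + v}$)
$\sqrt{-695 + \left(Z{\left(c \right)} - 24552\right)} = \sqrt{-695 - \left(24552 - \sqrt{-2 - 71}\right)} = \sqrt{-695 - \left(24552 - \sqrt{-73}\right)} = \sqrt{-695 - \left(24552 - i \sqrt{73}\right)} = \sqrt{-25247 + i \sqrt{73}}$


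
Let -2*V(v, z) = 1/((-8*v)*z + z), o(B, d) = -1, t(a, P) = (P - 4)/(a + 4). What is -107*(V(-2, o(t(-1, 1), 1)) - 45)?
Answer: 163603/34 ≈ 4811.9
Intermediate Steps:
t(a, P) = (-4 + P)/(4 + a)
V(v, z) = -1/(2*(z - 8*v*z)) (V(v, z) = -1/(2*((-8*v)*z + z)) = -1/(2*(-8*v*z + z)) = -1/(2*(z - 8*v*z)))
-107*(V(-2, o(t(-1, 1), 1)) - 45) = -107*((½)/(-1*(-1 + 8*(-2))) - 45) = -107*((½)*(-1)/(-1 - 16) - 45) = -107*((½)*(-1)/(-17) - 45) = -107*((½)*(-1)*(-1/17) - 45) = -107*(1/34 - 45) = -107*(-1529/34) = 163603/34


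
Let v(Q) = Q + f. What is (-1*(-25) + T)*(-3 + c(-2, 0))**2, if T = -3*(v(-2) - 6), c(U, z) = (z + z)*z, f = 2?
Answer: 387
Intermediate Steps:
v(Q) = 2 + Q (v(Q) = Q + 2 = 2 + Q)
c(U, z) = 2*z**2 (c(U, z) = (2*z)*z = 2*z**2)
T = 18 (T = -3*((2 - 2) - 6) = -3*(0 - 6) = -3*(-6) = 18)
(-1*(-25) + T)*(-3 + c(-2, 0))**2 = (-1*(-25) + 18)*(-3 + 2*0**2)**2 = (25 + 18)*(-3 + 2*0)**2 = 43*(-3 + 0)**2 = 43*(-3)**2 = 43*9 = 387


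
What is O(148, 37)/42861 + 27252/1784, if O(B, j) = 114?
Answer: 97354279/6372002 ≈ 15.278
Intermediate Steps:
O(148, 37)/42861 + 27252/1784 = 114/42861 + 27252/1784 = 114*(1/42861) + 27252*(1/1784) = 38/14287 + 6813/446 = 97354279/6372002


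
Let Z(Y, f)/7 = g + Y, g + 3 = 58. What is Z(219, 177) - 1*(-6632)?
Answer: 8550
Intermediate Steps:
g = 55 (g = -3 + 58 = 55)
Z(Y, f) = 385 + 7*Y (Z(Y, f) = 7*(55 + Y) = 385 + 7*Y)
Z(219, 177) - 1*(-6632) = (385 + 7*219) - 1*(-6632) = (385 + 1533) + 6632 = 1918 + 6632 = 8550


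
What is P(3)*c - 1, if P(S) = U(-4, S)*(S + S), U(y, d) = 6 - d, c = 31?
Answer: 557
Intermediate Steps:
P(S) = 2*S*(6 - S) (P(S) = (6 - S)*(S + S) = (6 - S)*(2*S) = 2*S*(6 - S))
P(3)*c - 1 = (2*3*(6 - 1*3))*31 - 1 = (2*3*(6 - 3))*31 - 1 = (2*3*3)*31 - 1 = 18*31 - 1 = 558 - 1 = 557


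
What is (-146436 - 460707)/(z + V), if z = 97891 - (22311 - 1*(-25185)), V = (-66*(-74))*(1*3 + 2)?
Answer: -607143/74815 ≈ -8.1153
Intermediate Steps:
V = 24420 (V = 4884*(3 + 2) = 4884*5 = 24420)
z = 50395 (z = 97891 - (22311 + 25185) = 97891 - 1*47496 = 97891 - 47496 = 50395)
(-146436 - 460707)/(z + V) = (-146436 - 460707)/(50395 + 24420) = -607143/74815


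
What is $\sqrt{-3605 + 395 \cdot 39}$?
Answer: $10 \sqrt{118} \approx 108.63$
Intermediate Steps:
$\sqrt{-3605 + 395 \cdot 39} = \sqrt{-3605 + 15405} = \sqrt{11800} = 10 \sqrt{118}$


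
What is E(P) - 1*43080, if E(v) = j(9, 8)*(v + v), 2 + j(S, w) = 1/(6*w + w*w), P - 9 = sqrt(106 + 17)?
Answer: -2414487/56 - 223*sqrt(123)/56 ≈ -43160.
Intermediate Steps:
P = 9 + sqrt(123) (P = 9 + sqrt(106 + 17) = 9 + sqrt(123) ≈ 20.091)
j(S, w) = -2 + 1/(w**2 + 6*w) (j(S, w) = -2 + 1/(6*w + w*w) = -2 + 1/(6*w + w**2) = -2 + 1/(w**2 + 6*w))
E(v) = -223*v/56 (E(v) = ((1 - 12*8 - 2*8**2)/(8*(6 + 8)))*(v + v) = ((1/8)*(1 - 96 - 2*64)/14)*(2*v) = ((1/8)*(1/14)*(1 - 96 - 128))*(2*v) = ((1/8)*(1/14)*(-223))*(2*v) = -223*v/56)
E(P) - 1*43080 = -223*(9 + sqrt(123))/56 - 1*43080 = (-2007/56 - 223*sqrt(123)/56) - 43080 = -2414487/56 - 223*sqrt(123)/56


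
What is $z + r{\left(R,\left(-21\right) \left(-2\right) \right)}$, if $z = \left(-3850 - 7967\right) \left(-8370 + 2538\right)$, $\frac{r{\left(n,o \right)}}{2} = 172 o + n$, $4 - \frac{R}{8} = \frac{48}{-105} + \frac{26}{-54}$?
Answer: $\frac{65140051112}{945} \approx 6.8931 \cdot 10^{7}$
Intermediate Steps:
$R = \frac{37336}{945}$ ($R = 32 - 8 \left(\frac{48}{-105} + \frac{26}{-54}\right) = 32 - 8 \left(48 \left(- \frac{1}{105}\right) + 26 \left(- \frac{1}{54}\right)\right) = 32 - 8 \left(- \frac{16}{35} - \frac{13}{27}\right) = 32 - - \frac{7096}{945} = 32 + \frac{7096}{945} = \frac{37336}{945} \approx 39.509$)
$r{\left(n,o \right)} = 2 n + 344 o$ ($r{\left(n,o \right)} = 2 \left(172 o + n\right) = 2 \left(n + 172 o\right) = 2 n + 344 o$)
$z = 68916744$ ($z = \left(-11817\right) \left(-5832\right) = 68916744$)
$z + r{\left(R,\left(-21\right) \left(-2\right) \right)} = 68916744 + \left(2 \cdot \frac{37336}{945} + 344 \left(\left(-21\right) \left(-2\right)\right)\right) = 68916744 + \left(\frac{74672}{945} + 344 \cdot 42\right) = 68916744 + \left(\frac{74672}{945} + 14448\right) = 68916744 + \frac{13728032}{945} = \frac{65140051112}{945}$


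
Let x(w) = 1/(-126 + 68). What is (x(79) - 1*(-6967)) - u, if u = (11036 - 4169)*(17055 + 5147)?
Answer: -8842341687/58 ≈ -1.5245e+8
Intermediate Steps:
u = 152461134 (u = 6867*22202 = 152461134)
x(w) = -1/58 (x(w) = 1/(-58) = -1/58)
(x(79) - 1*(-6967)) - u = (-1/58 - 1*(-6967)) - 1*152461134 = (-1/58 + 6967) - 152461134 = 404085/58 - 152461134 = -8842341687/58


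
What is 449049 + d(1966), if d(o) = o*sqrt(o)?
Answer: 449049 + 1966*sqrt(1966) ≈ 5.3622e+5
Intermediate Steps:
d(o) = o**(3/2)
449049 + d(1966) = 449049 + 1966**(3/2) = 449049 + 1966*sqrt(1966)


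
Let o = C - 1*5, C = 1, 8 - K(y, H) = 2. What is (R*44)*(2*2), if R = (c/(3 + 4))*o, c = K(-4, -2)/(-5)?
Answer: 4224/35 ≈ 120.69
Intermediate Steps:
K(y, H) = 6 (K(y, H) = 8 - 1*2 = 8 - 2 = 6)
o = -4 (o = 1 - 1*5 = 1 - 5 = -4)
c = -6/5 (c = 6/(-5) = 6*(-⅕) = -6/5 ≈ -1.2000)
R = 24/35 (R = (-6/5/(3 + 4))*(-4) = (-6/5/7)*(-4) = ((⅐)*(-6/5))*(-4) = -6/35*(-4) = 24/35 ≈ 0.68571)
(R*44)*(2*2) = ((24/35)*44)*(2*2) = (1056/35)*4 = 4224/35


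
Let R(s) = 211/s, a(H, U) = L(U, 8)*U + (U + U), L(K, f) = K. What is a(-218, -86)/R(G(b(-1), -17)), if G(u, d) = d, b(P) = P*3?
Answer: -122808/211 ≈ -582.03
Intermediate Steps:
a(H, U) = U² + 2*U (a(H, U) = U*U + (U + U) = U² + 2*U)
b(P) = 3*P
a(-218, -86)/R(G(b(-1), -17)) = (-86*(2 - 86))/((211/(-17))) = (-86*(-84))/((211*(-1/17))) = 7224/(-211/17) = 7224*(-17/211) = -122808/211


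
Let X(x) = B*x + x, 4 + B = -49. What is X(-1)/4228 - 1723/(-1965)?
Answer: 1846756/2077005 ≈ 0.88914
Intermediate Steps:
B = -53 (B = -4 - 49 = -53)
X(x) = -52*x (X(x) = -53*x + x = -52*x)
X(-1)/4228 - 1723/(-1965) = -52*(-1)/4228 - 1723/(-1965) = 52*(1/4228) - 1723*(-1/1965) = 13/1057 + 1723/1965 = 1846756/2077005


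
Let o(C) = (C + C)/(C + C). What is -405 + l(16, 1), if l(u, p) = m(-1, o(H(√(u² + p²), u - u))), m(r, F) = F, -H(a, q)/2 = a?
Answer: -404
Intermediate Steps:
H(a, q) = -2*a
o(C) = 1 (o(C) = (2*C)/((2*C)) = (2*C)*(1/(2*C)) = 1)
l(u, p) = 1
-405 + l(16, 1) = -405 + 1 = -404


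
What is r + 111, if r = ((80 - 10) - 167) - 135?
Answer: -121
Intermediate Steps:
r = -232 (r = (70 - 167) - 135 = -97 - 135 = -232)
r + 111 = -232 + 111 = -121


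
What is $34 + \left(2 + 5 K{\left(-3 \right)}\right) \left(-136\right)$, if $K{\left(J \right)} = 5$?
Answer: $-3638$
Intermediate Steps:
$34 + \left(2 + 5 K{\left(-3 \right)}\right) \left(-136\right) = 34 + \left(2 + 5 \cdot 5\right) \left(-136\right) = 34 + \left(2 + 25\right) \left(-136\right) = 34 + 27 \left(-136\right) = 34 - 3672 = -3638$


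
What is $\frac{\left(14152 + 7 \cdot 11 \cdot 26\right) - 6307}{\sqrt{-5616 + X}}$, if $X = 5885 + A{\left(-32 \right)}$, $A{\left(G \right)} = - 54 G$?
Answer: $\frac{9847 \sqrt{1997}}{1997} \approx 220.35$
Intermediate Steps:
$X = 7613$ ($X = 5885 - -1728 = 5885 + 1728 = 7613$)
$\frac{\left(14152 + 7 \cdot 11 \cdot 26\right) - 6307}{\sqrt{-5616 + X}} = \frac{\left(14152 + 7 \cdot 11 \cdot 26\right) - 6307}{\sqrt{-5616 + 7613}} = \frac{\left(14152 + 77 \cdot 26\right) - 6307}{\sqrt{1997}} = \left(\left(14152 + 2002\right) - 6307\right) \frac{\sqrt{1997}}{1997} = \left(16154 - 6307\right) \frac{\sqrt{1997}}{1997} = 9847 \frac{\sqrt{1997}}{1997} = \frac{9847 \sqrt{1997}}{1997}$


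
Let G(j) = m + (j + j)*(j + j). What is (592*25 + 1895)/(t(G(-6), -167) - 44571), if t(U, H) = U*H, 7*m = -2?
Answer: -116865/479999 ≈ -0.24347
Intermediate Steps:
m = -2/7 (m = (1/7)*(-2) = -2/7 ≈ -0.28571)
G(j) = -2/7 + 4*j**2 (G(j) = -2/7 + (j + j)*(j + j) = -2/7 + (2*j)*(2*j) = -2/7 + 4*j**2)
t(U, H) = H*U
(592*25 + 1895)/(t(G(-6), -167) - 44571) = (592*25 + 1895)/(-167*(-2/7 + 4*(-6)**2) - 44571) = (14800 + 1895)/(-167*(-2/7 + 4*36) - 44571) = 16695/(-167*(-2/7 + 144) - 44571) = 16695/(-167*1006/7 - 44571) = 16695/(-168002/7 - 44571) = 16695/(-479999/7) = 16695*(-7/479999) = -116865/479999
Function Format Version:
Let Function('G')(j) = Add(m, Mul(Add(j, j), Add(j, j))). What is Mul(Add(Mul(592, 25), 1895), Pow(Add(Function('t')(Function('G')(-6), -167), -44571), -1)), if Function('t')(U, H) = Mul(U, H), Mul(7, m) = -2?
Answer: Rational(-116865, 479999) ≈ -0.24347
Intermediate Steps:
m = Rational(-2, 7) (m = Mul(Rational(1, 7), -2) = Rational(-2, 7) ≈ -0.28571)
Function('G')(j) = Add(Rational(-2, 7), Mul(4, Pow(j, 2))) (Function('G')(j) = Add(Rational(-2, 7), Mul(Add(j, j), Add(j, j))) = Add(Rational(-2, 7), Mul(Mul(2, j), Mul(2, j))) = Add(Rational(-2, 7), Mul(4, Pow(j, 2))))
Function('t')(U, H) = Mul(H, U)
Mul(Add(Mul(592, 25), 1895), Pow(Add(Function('t')(Function('G')(-6), -167), -44571), -1)) = Mul(Add(Mul(592, 25), 1895), Pow(Add(Mul(-167, Add(Rational(-2, 7), Mul(4, Pow(-6, 2)))), -44571), -1)) = Mul(Add(14800, 1895), Pow(Add(Mul(-167, Add(Rational(-2, 7), Mul(4, 36))), -44571), -1)) = Mul(16695, Pow(Add(Mul(-167, Add(Rational(-2, 7), 144)), -44571), -1)) = Mul(16695, Pow(Add(Mul(-167, Rational(1006, 7)), -44571), -1)) = Mul(16695, Pow(Add(Rational(-168002, 7), -44571), -1)) = Mul(16695, Pow(Rational(-479999, 7), -1)) = Mul(16695, Rational(-7, 479999)) = Rational(-116865, 479999)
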